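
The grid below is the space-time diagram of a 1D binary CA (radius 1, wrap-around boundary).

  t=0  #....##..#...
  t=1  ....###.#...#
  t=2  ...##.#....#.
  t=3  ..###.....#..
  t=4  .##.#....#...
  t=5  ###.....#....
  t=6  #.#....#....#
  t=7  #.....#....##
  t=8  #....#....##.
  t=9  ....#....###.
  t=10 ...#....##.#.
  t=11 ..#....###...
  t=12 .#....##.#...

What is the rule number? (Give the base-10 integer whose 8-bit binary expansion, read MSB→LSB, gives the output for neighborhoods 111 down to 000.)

  ### -> .   bit 7 = 0  t=1,i=5
  ##. -> #   bit 6 = 1  t=0,i=6
  #.# -> .   bit 5 = 0  t=1,i=7
  #.. -> .   bit 4 = 0  t=0,i=1
  .## -> #   bit 3 = 1  t=0,i=5
  .#. -> .   bit 2 = 0  t=0,i=0
  ..# -> #   bit 1 = 1  t=0,i=4
  ... -> .   bit 0 = 0  t=0,i=2
  bits 01001010 = 74

74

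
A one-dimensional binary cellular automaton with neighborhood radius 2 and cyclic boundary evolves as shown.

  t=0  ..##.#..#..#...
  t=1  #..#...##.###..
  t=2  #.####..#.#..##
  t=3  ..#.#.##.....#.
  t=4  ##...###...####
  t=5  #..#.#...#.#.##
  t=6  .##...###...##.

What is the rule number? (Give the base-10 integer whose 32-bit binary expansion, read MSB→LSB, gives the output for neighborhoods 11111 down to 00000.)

  #####|#  b31=1 t=4,i=13
  ####.|#  b30=1 t=2,i=4
  ###.#|.  b29=0 t=2,i=0
  ###..|.  b28=0 t=1,i=12
  ##.##|.  b27=0 t=1,i=9
  ##.#.|.  b26=0 t=0,i=4
  ##..#|#  b25=1 t=1,i=13
  ##...|.  b24=0 t=3,i=8
  #.###|#  b23=1 t=1,i=10
  #.##.|#  b22=1 t=3,i=6
  #.#.#|.  b21=0 t=3,i=4
  #.#..|.  b20=0 t=0,i=5
  #..##|.  b19=0 t=2,i=12
  #..#.|#  b18=1 t=0,i=7
  #...#|#  b17=1 t=1,i=5
  #....|.  b16=0 t=0,i=13
  .####|.  b15=0 t=2,i=3
  .###.|.  b14=0 t=1,i=11
  .##.#|#  b13=1 t=0,i=3
  .##..|#  b12=1 t=3,i=7
  .#.##|#  b11=1 t=3,i=5
  .#.#.|.  b10=0 t=2,i=9
  .#..#|.  b9=0 t=0,i=6
  .#...|#  b8=1 t=0,i=12
  ..###|#  b7=1 t=2,i=13
  ..##.|.  b6=0 t=0,i=2
  ..#.#|.  b5=0 t=2,i=8
  ..#..|#  b4=1 t=0,i=8
  ...##|.  b3=0 t=0,i=1
  ...#.|#  b2=1 t=3,i=1
  ....#|#  b1=1 t=0,i=0
  .....|.  b0=0 t=0,i=14
  bits 11000010110001100011100110010110 = 3267770774

3267770774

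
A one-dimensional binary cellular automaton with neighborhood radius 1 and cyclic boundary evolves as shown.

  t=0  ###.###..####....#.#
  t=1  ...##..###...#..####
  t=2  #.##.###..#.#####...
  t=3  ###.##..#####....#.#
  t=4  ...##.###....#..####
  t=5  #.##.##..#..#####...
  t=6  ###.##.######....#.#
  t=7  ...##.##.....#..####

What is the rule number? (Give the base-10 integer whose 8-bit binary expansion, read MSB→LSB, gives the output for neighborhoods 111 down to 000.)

  nb ###: next=.  (t=0,i=0, bit7=0)
  nb ##.: next=.  (t=0,i=2, bit6=0)
  nb #.#: next=#  (t=0,i=3, bit5=1)
  nb #..: next=#  (t=0,i=7, bit4=1)
  nb .##: next=#  (t=0,i=4, bit3=1)
  nb .#.: next=#  (t=0,i=17, bit2=1)
  nb ..#: next=#  (t=0,i=8, bit1=1)
  nb ...: next=.  (t=0,i=14, bit0=0)
  bits 00111110 = 62

62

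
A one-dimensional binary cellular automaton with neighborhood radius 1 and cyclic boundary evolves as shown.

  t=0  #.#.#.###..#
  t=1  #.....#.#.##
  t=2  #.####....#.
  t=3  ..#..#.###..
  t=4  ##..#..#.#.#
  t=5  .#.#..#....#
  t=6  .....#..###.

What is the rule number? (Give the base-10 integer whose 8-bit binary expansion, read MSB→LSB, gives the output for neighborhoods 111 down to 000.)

75

  [7] ### => .  t=0,i=7
  [6] ##. => #  t=0,i=0
  [5] #.# => .  t=0,i=1
  [4] #.. => .  t=0,i=9
  [3] .## => #  t=0,i=6
  [2] .#. => .  t=0,i=2
  [1] ..# => #  t=0,i=10
  [0] ... => #  t=1,i=2
  bits 01001011 = 75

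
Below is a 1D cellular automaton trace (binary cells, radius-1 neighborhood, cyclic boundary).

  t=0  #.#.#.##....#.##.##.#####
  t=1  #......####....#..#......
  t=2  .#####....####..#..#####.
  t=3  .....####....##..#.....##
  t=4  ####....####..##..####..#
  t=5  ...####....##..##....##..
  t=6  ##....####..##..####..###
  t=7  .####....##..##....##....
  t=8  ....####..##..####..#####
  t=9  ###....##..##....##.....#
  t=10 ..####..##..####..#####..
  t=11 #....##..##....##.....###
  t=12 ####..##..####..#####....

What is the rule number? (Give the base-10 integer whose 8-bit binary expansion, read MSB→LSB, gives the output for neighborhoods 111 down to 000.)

81

  ###|.  b7=0 t=0,i=21
  ##.|#  b6=1 t=0,i=0
  #.#|.  b5=0 t=0,i=1
  #..|#  b4=1 t=0,i=8
  .##|.  b3=0 t=0,i=6
  .#.|.  b2=0 t=0,i=2
  ..#|.  b1=0 t=0,i=11
  ...|#  b0=1 t=0,i=9
  bits 01010001 = 81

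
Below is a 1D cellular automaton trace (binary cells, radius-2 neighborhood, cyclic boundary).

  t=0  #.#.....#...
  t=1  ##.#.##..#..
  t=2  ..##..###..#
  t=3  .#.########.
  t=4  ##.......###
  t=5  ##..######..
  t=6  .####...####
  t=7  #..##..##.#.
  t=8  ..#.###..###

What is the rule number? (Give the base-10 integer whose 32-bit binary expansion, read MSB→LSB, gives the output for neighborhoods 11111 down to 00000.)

  nb #####: next=.  (t=3,i=5, bit31=0)
  nb ####.: next=#  (t=3,i=9, bit30=1)
  nb ###.#: next=.  (t=6,i=11, bit29=0)
  nb ###..: next=#  (t=2,i=8, bit28=1)
  nb ##.##: next=#  (t=6,i=0, bit27=1)
  nb ##.#.: next=#  (t=1,i=2, bit26=1)
  nb ##..#: next=#  (t=1,i=7, bit25=1)
  nb ##...: next=.  (t=4,i=2, bit24=0)
  nb #.###: next=.  (t=3,i=3, bit23=0)
  nb #.##.: next=.  (t=1,i=5, bit22=0)
  nb #.#.#: next=#  (t=1,i=3, bit21=1)
  nb #.#..: next=.  (t=0,i=2, bit20=0)
  nb #..##: next=#  (t=1,i=11, bit19=1)
  nb #..#.: next=#  (t=1,i=8, bit18=1)
  nb #...#: next=.  (t=0,i=10, bit17=0)
  nb #....: next=.  (t=0,i=4, bit16=0)
  nb .####: next=.  (t=3,i=4, bit15=0)
  nb .###.: next=#  (t=2,i=7, bit14=1)
  nb .##.#: next=.  (t=1,i=1, bit13=0)
  nb .##..: next=#  (t=1,i=6, bit12=1)
  nb .#.##: next=.  (t=1,i=4, bit11=0)
  nb .#.#.: next=#  (t=0,i=1, bit10=1)
  nb .#..#: next=.  (t=1,i=10, bit9=0)
  nb .#...: next=#  (t=0,i=3, bit8=1)
  nb ..###: next=#  (t=2,i=6, bit7=1)
  nb ..##.: next=.  (t=1,i=0, bit6=0)
  nb ..#.#: next=#  (t=0,i=0, bit5=1)
  nb ..#..: next=.  (t=0,i=8, bit4=0)
  nb ...##: next=#  (t=4,i=8, bit3=1)
  nb ...#.: next=.  (t=0,i=7, bit2=0)
  nb ....#: next=#  (t=0,i=6, bit1=1)
  nb .....: next=#  (t=0,i=5, bit0=1)
  bits 01011110001011000101010110101011 = 1579963819

1579963819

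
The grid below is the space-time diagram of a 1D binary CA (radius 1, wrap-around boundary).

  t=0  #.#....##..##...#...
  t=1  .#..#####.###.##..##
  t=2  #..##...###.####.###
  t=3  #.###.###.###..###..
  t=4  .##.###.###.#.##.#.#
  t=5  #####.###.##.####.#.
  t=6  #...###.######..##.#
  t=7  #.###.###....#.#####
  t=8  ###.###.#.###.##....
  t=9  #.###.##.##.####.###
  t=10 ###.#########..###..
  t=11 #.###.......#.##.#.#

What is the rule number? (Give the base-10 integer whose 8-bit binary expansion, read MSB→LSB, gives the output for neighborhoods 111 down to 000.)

  nb ###: next=.  (t=1,i=5, bit7=0)
  nb ##.: next=#  (t=0,i=8, bit6=1)
  nb #.#: next=#  (t=0,i=1, bit5=1)
  nb #..: next=.  (t=0,i=3, bit4=0)
  nb .##: next=#  (t=0,i=7, bit3=1)
  nb .#.: next=.  (t=0,i=0, bit2=0)
  nb ..#: next=#  (t=0,i=6, bit1=1)
  nb ...: next=#  (t=0,i=4, bit0=1)
  bits 01101011 = 107

107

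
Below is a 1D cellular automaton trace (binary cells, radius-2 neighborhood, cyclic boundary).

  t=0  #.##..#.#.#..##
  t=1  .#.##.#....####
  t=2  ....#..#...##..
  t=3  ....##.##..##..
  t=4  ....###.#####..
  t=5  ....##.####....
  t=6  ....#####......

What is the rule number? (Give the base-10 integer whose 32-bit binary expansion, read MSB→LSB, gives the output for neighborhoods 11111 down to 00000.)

  [31] ##### => #  t=4,i=10
  [30] ####. => .  t=1,i=13
  [29] ###.# => .  t=0,i=0
  [28] ###.. => .  t=4,i=12
  [27] ##.## => #  t=0,i=1
  [26] ##.#. => .  t=1,i=0
  [25] ##..# => #  t=0,i=4
  [24] ##... => .  t=2,i=13
  [23] #.### => #  t=4,i=8
  [22] #.##. => .  t=0,i=2
  [21] #.#.# => .  t=0,i=8
  [20] #.#.. => .  t=0,i=10
  [19] #..## => #  t=0,i=12
  [18] #..#. => .  t=0,i=5
  [17] #...# => .  t=2,i=9
  [16] #.... => .  t=1,i=8
  [15] .#### => #  t=1,i=12
  [14] .###. => #  t=0,i=14
  [13] .##.# => #  t=1,i=4
  [12] .##.. => #  t=0,i=3
  [11] .#.## => .  t=1,i=2
  [10] .#.#. => .  t=0,i=7
  [9] .#..# => #  t=0,i=11
  [8] .#... => #  t=1,i=7
  [7] ..### => #  t=0,i=13
  [6] ..##. => #  t=2,i=11
  [5] ..#.# => #  t=0,i=6
  [4] ..#.. => #  t=2,i=4
  [3] ...## => .  t=1,i=10
  [2] ...#. => .  t=2,i=3
  [1] ....# => .  t=1,i=9
  [0] ..... => .  t=2,i=0
  bits 10001010100010001111001111110000 = 2324231152

2324231152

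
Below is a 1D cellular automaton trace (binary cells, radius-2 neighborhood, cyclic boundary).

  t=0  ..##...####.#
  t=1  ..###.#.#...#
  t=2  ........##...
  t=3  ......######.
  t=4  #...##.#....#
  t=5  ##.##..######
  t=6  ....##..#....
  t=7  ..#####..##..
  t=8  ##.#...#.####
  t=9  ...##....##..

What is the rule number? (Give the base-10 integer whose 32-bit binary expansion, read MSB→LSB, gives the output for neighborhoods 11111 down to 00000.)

59871562

  nb #####: next=.  (t=3,i=8, bit31=0)
  nb ####.: next=.  (t=0,i=9, bit30=0)
  nb ###.#: next=.  (t=0,i=10, bit29=0)
  nb ###..: next=.  (t=3,i=11, bit28=0)
  nb ##.##: next=.  (t=5,i=2, bit27=0)
  nb ##.#.: next=.  (t=0,i=11, bit26=0)
  nb ##..#: next=#  (t=5,i=5, bit25=1)
  nb ##...: next=#  (t=0,i=4, bit24=1)
  nb #.###: next=#  (t=8,i=9, bit23=1)
  nb #.##.: next=.  (t=5,i=3, bit22=0)
  nb #.#.#: next=.  (t=1,i=6, bit21=0)
  nb #.#..: next=#  (t=0,i=12, bit20=1)
  nb #..##: next=.  (t=0,i=1, bit19=0)
  nb #..#.: next=.  (t=6,i=7, bit18=0)
  nb #...#: next=.  (t=0,i=5, bit17=0)
  nb #....: next=#  (t=2,i=11, bit16=1)
  nb .####: next=#  (t=0,i=8, bit15=1)
  nb .###.: next=.  (t=1,i=3, bit14=0)
  nb .##.#: next=.  (t=4,i=5, bit13=0)
  nb .##..: next=#  (t=0,i=3, bit12=1)
  nb .#.##: next=.  (t=8,i=8, bit11=0)
  nb .#.#.: next=.  (t=1,i=7, bit10=0)
  nb .#..#: next=.  (t=0,i=0, bit9=0)
  nb .#...: next=#  (t=1,i=9, bit8=1)
  nb ..###: next=.  (t=0,i=7, bit7=0)
  nb ..##.: next=#  (t=0,i=2, bit6=1)
  nb ..#.#: next=.  (t=8,i=7, bit5=0)
  nb ..#..: next=.  (t=1,i=12, bit4=0)
  nb ...##: next=#  (t=0,i=6, bit3=1)
  nb ...#.: next=.  (t=1,i=11, bit2=0)
  nb ....#: next=#  (t=2,i=6, bit1=1)
  nb .....: next=.  (t=2,i=0, bit0=0)
  bits 00000011100100011001000101001010 = 59871562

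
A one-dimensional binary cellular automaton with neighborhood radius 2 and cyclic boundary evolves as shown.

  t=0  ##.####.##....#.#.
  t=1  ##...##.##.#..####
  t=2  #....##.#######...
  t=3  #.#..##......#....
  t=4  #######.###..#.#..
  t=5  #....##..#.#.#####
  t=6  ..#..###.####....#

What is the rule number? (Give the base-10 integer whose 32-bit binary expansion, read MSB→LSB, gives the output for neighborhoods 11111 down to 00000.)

1719238385

  nb #####: next=.  (t=1,i=16, bit31=0)
  nb ####.: next=#  (t=0,i=5, bit30=1)
  nb ###.#: next=#  (t=0,i=6, bit29=1)
  nb ###..: next=.  (t=1,i=1, bit28=0)
  nb ##.##: next=.  (t=0,i=2, bit27=0)
  nb ##.#.: next=#  (t=1,i=10, bit26=1)
  nb ##..#: next=#  (t=4,i=11, bit25=1)
  nb ##...: next=.  (t=0,i=10, bit24=0)
  nb #.###: next=.  (t=0,i=3, bit23=0)
  nb #.##.: next=#  (t=0,i=0, bit22=1)
  nb #.#.#: next=#  (t=0,i=16, bit21=1)
  nb #.#..: next=#  (t=1,i=11, bit20=1)
  nb #..##: next=#  (t=1,i=13, bit19=1)
  nb #..#.: next=.  (t=4,i=12, bit18=0)
  nb #...#: next=.  (t=1,i=3, bit17=0)
  nb #....: next=#  (t=0,i=11, bit16=1)
  nb .####: next=.  (t=0,i=4, bit15=0)
  nb .###.: next=#  (t=4,i=9, bit14=1)
  nb .##.#: next=#  (t=0,i=1, bit13=1)
  nb .##..: next=#  (t=0,i=9, bit12=1)
  nb .#.##: next=#  (t=0,i=17, bit11=1)
  nb .#.#.: next=#  (t=0,i=15, bit10=1)
  nb .#..#: next=#  (t=1,i=12, bit9=1)
  nb .#...: next=.  (t=2,i=1, bit8=0)
  nb ..###: next=#  (t=1,i=14, bit7=1)
  nb ..##.: next=#  (t=1,i=5, bit6=1)
  nb ..#.#: next=#  (t=0,i=14, bit5=1)
  nb ..#..: next=#  (t=2,i=0, bit4=1)
  nb ...##: next=.  (t=1,i=4, bit3=0)
  nb ...#.: next=.  (t=0,i=13, bit2=0)
  nb ....#: next=.  (t=0,i=12, bit1=0)
  nb .....: next=#  (t=3,i=9, bit0=1)
  bits 01100110011110010111111011110001 = 1719238385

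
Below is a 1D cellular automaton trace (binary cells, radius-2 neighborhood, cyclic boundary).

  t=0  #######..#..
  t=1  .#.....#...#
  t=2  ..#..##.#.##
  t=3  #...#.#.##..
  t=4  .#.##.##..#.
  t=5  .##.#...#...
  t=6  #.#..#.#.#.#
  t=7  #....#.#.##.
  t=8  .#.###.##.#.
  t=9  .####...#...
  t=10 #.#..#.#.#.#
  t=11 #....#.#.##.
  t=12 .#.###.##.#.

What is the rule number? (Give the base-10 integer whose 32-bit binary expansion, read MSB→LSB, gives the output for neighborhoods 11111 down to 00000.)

  nb #####: next=.  (t=0,i=2, bit31=0)
  nb ####.: next=.  (t=0,i=5, bit30=0)
  nb ###.#: next=.  (t=8,i=5, bit29=0)
  nb ###..: next=.  (t=0,i=6, bit28=0)
  nb ##.##: next=.  (t=4,i=5, bit27=0)
  nb ##.#.: next=.  (t=2,i=7, bit26=0)
  nb ##..#: next=#  (t=0,i=7, bit25=1)
  nb ##...: next=#  (t=9,i=5, bit24=1)
  nb #.###: next=#  (t=8,i=3, bit23=1)
  nb #.##.: next=.  (t=2,i=10, bit22=0)
  nb #.#.#: next=#  (t=2,i=8, bit21=1)
  nb #.#..: next=.  (t=1,i=1, bit20=0)
  nb #..##: next=#  (t=0,i=11, bit19=1)
  nb #..#.: next=.  (t=0,i=8, bit18=0)
  nb #...#: next=.  (t=1,i=9, bit17=0)
  nb #....: next=.  (t=1,i=3, bit16=0)
  nb .####: next=#  (t=0,i=1, bit15=1)
  nb .###.: next=#  (t=8,i=4, bit14=1)
  nb .##.#: next=#  (t=2,i=6, bit13=1)
  nb .##..: next=.  (t=2,i=11, bit12=0)
  nb .#.##: next=#  (t=2,i=9, bit11=1)
  nb .#.#.: next=.  (t=1,i=0, bit10=0)
  nb .#..#: next=.  (t=0,i=10, bit9=0)
  nb .#...: next=#  (t=1,i=2, bit8=1)
  nb ..###: next=.  (t=0,i=0, bit7=0)
  nb ..##.: next=.  (t=2,i=5, bit6=0)
  nb ..#.#: next=#  (t=1,i=11, bit5=1)
  nb ..#..: next=.  (t=0,i=9, bit4=0)
  nb ...##: next=#  (t=5,i=0, bit3=1)
  nb ...#.: next=#  (t=1,i=6, bit2=1)
  nb ....#: next=#  (t=1,i=5, bit1=1)
  nb .....: next=.  (t=1,i=4, bit0=0)
  bits 00000011101010001110100100101110 = 61401390

61401390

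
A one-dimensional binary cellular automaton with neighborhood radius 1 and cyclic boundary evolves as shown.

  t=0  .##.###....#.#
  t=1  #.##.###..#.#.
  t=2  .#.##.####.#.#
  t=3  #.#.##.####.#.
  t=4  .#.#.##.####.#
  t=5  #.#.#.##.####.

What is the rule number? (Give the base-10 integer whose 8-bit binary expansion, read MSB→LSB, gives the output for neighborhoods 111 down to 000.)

  [7] ### => #  t=0,i=5
  [6] ##. => #  t=0,i=2
  [5] #.# => #  t=0,i=0
  [4] #.. => #  t=0,i=7
  [3] .## => .  t=0,i=1
  [2] .#. => .  t=0,i=11
  [1] ..# => #  t=0,i=10
  [0] ... => .  t=0,i=8
  bits 11110010 = 242

242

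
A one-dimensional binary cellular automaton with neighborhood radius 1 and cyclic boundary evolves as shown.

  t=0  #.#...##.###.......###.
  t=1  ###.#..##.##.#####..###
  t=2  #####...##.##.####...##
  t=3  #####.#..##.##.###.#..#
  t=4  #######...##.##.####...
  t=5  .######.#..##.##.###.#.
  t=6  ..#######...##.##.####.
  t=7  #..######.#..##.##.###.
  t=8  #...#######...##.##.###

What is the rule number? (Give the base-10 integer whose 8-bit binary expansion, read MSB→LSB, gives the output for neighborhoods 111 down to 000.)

229

  nb ###: next=#  (t=0,i=10, bit7=1)
  nb ##.: next=#  (t=0,i=7, bit6=1)
  nb #.#: next=#  (t=0,i=1, bit5=1)
  nb #..: next=.  (t=0,i=3, bit4=0)
  nb .##: next=.  (t=0,i=6, bit3=0)
  nb .#.: next=#  (t=0,i=0, bit2=1)
  nb ..#: next=.  (t=0,i=5, bit1=0)
  nb ...: next=#  (t=0,i=4, bit0=1)
  bits 11100101 = 229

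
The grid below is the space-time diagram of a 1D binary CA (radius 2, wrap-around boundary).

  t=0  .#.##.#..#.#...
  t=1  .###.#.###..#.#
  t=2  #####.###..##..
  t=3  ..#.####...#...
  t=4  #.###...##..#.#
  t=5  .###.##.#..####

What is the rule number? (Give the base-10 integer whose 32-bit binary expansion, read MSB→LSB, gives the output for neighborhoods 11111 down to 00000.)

  [31] ##### => #  t=2,i=2
  [30] ####. => .  t=2,i=3
  [29] ###.# => #  t=1,i=3
  [28] ###.. => .  t=1,i=9
  [27] ##.## => #  t=2,i=5
  [26] ##.#. => #  t=0,i=5
  [25] ##..# => .  t=1,i=10
  [24] ##... => #  t=3,i=8
  [23] #.### => #  t=1,i=1
  [22] #.##. => #  t=0,i=3
  [21] #.#.# => .  t=1,i=5
  [20] #.#.. => .  t=0,i=6
  [19] #..## => .  t=2,i=10
  [18] #..#. => #  t=0,i=8
  [17] #...# => #  t=3,i=9
  [16] #.... => .  t=0,i=13
  [15] .#### => .  t=2,i=1
  [14] .###. => #  t=1,i=2
  [13] .##.# => .  t=0,i=4
  [12] .##.. => .  t=2,i=12
  [11] .#.## => #  t=0,i=2
  [10] .#.#. => .  t=0,i=10
  [9] .#..# => #  t=0,i=7
  [8] .#... => #  t=0,i=12
  [7] ..### => .  t=2,i=0
  [6] ..##. => #  t=2,i=11
  [5] ..#.# => #  t=0,i=1
  [4] ..#.. => .  t=3,i=11
  [3] ...## => .  t=4,i=7
  [2] ...#. => .  t=0,i=0
  [1] ....# => #  t=0,i=14
  [0] ..... => #  t=3,i=14
  bits 10101101110001100100101101100011 = 2915453795

2915453795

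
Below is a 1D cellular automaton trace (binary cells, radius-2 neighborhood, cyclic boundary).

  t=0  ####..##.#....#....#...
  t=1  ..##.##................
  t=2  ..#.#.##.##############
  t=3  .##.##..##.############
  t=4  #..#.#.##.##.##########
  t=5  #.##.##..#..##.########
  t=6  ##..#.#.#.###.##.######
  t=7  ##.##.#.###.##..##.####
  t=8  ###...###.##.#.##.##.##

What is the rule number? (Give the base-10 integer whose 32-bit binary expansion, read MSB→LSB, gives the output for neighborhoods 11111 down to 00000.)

  #####|#  b31=1 t=2,i=11
  ####.|#  b30=1 t=0,i=2
  ###.#|#  b29=1 t=3,i=22
  ###..|#  b28=1 t=0,i=3
  ##.##|#  b27=1 t=1,i=4
  ##.#.|.  b26=0 t=0,i=8
  ##..#|.  b25=0 t=0,i=4
  ##...|#  b24=1 t=1,i=7
  #.###|#  b23=1 t=2,i=9
  #.##.|.  b22=0 t=1,i=5
  #.#.#|#  b21=1 t=2,i=4
  #.#..|.  b20=0 t=0,i=9
  #..##|#  b19=1 t=0,i=5
  #..#.|#  b18=1 t=2,i=1
  #...#|.  b17=0 t=0,i=21
  #....|.  b16=0 t=0,i=11
  .####|.  b15=0 t=0,i=1
  .###.|.  b14=0 t=6,i=11
  .##.#|.  b13=0 t=0,i=7
  .##..|#  b12=1 t=1,i=6
  .#.##|#  b11=1 t=2,i=5
  .#.#.|.  b10=0 t=2,i=3
  .#..#|#  b9=1 t=5,i=10
  .#...|.  b8=0 t=0,i=10
  ..###|.  b7=0 t=0,i=0
  ..##.|#  b6=1 t=0,i=6
  ..#.#|#  b5=1 t=2,i=2
  ..#..|.  b4=0 t=0,i=14
  ...##|.  b3=0 t=0,i=22
  ...#.|.  b2=0 t=0,i=13
  ....#|.  b1=0 t=0,i=12
  .....|#  b0=1 t=1,i=9
  bits 11111001101011000001101001100001 = 4188805729

4188805729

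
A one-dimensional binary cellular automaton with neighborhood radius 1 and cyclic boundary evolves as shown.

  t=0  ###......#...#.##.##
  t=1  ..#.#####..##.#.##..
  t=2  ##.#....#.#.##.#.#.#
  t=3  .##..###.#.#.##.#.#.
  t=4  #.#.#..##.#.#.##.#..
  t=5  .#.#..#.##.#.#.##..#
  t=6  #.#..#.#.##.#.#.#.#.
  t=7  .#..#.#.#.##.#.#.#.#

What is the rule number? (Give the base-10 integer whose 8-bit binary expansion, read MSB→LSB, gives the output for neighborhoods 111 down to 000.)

99

  ###|.  b7=0 t=0,i=0
  ##.|#  b6=1 t=0,i=2
  #.#|#  b5=1 t=0,i=14
  #..|.  b4=0 t=0,i=3
  .##|.  b3=0 t=0,i=15
  .#.|.  b2=0 t=0,i=9
  ..#|#  b1=1 t=0,i=8
  ...|#  b0=1 t=0,i=4
  bits 01100011 = 99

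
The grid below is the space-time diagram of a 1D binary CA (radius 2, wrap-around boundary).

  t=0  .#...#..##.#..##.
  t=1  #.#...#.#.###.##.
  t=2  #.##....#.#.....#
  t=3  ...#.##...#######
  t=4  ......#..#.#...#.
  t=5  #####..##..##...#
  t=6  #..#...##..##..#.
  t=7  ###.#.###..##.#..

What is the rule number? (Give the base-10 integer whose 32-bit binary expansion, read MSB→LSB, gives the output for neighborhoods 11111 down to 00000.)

  #####|.  b31=0 t=3,i=12
  ####.|#  b30=1 t=3,i=15
  ###.#|.  b29=0 t=1,i=12
  ###..|.  b28=0 t=3,i=16
  ##.##|.  b27=0 t=1,i=13
  ##.#.|#  b26=1 t=0,i=10
  ##..#|.  b25=0 t=0,i=16
  ##...|.  b24=0 t=2,i=4
  #.###|#  b23=1 t=1,i=10
  #.##.|.  b22=0 t=1,i=14
  #.#.#|#  b21=1 t=1,i=0
  #.#..|#  b20=1 t=0,i=11
  #..##|.  b19=0 t=0,i=7
  #..#.|#  b18=1 t=0,i=0
  #...#|.  b17=0 t=0,i=3
  #....|#  b16=1 t=2,i=5
  .####|#  b15=1 t=3,i=11
  .###.|.  b14=0 t=1,i=11
  .##.#|.  b13=0 t=0,i=9
  .##..|#  b12=1 t=0,i=15
  .#.##|.  b11=0 t=1,i=9
  .#.#.|.  b10=0 t=1,i=1
  .#..#|#  b9=1 t=0,i=6
  .#...|#  b8=1 t=0,i=2
  ..###|.  b7=0 t=3,i=10
  ..##.|#  b6=1 t=0,i=8
  ..#.#|.  b5=0 t=1,i=6
  ..#..|.  b4=0 t=0,i=1
  ...##|#  b3=1 t=2,i=15
  ...#.|.  b2=0 t=0,i=4
  ....#|#  b1=1 t=2,i=6
  .....|#  b0=1 t=2,i=13
  bits 01000100101101011001001101001011 = 1152750411

1152750411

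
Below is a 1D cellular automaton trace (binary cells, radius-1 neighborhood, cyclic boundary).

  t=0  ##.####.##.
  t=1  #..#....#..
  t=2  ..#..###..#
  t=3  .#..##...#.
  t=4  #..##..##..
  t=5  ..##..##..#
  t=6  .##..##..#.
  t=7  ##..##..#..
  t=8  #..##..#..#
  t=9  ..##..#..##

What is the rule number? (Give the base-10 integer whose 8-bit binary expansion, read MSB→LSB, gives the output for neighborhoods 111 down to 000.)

  ### -> .   bit 7 = 0  t=0,i=4
  ##. -> .   bit 6 = 0  t=0,i=1
  #.# -> .   bit 5 = 0  t=0,i=2
  #.. -> .   bit 4 = 0  t=1,i=1
  .## -> #   bit 3 = 1  t=0,i=0
  .#. -> .   bit 2 = 0  t=1,i=0
  ..# -> #   bit 1 = 1  t=1,i=2
  ... -> #   bit 0 = 1  t=1,i=5
  bits 00001011 = 11

11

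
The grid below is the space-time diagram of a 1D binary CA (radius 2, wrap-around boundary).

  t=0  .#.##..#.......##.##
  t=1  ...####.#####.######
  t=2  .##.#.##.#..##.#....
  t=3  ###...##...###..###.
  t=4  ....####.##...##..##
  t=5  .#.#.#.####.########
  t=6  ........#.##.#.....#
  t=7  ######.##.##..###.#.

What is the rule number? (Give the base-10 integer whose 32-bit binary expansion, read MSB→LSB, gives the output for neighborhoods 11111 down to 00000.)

709865837

  ##### -> .   bit 31 = 0  t=1,i=10
  ####. -> .   bit 30 = 0  t=1,i=5
  ###.# -> #   bit 29 = 1  t=1,i=6
  ###.. -> .   bit 28 = 0  t=1,i=19
  ##.## -> #   bit 27 = 1  t=0,i=17
  ##.#. -> .   bit 26 = 0  t=0,i=0
  ##..# -> #   bit 25 = 1  t=0,i=5
  ##... -> .   bit 24 = 0  t=1,i=0
  #.### -> .   bit 23 = 0  t=1,i=8
  #.##. -> #   bit 22 = 1  t=0,i=3
  #.#.# -> .   bit 21 = 0  t=0,i=1
  #.#.. -> .   bit 20 = 0  t=2,i=9
  #..## -> #   bit 19 = 1  t=2,i=11
  #..#. -> #   bit 18 = 1  t=0,i=6
  #...# -> #   bit 17 = 1  t=1,i=1
  #.... -> #   bit 16 = 1  t=0,i=9
  .#### -> #   bit 15 = 1  t=1,i=4
  .###. -> .   bit 14 = 0  t=3,i=1
  .##.# -> #   bit 13 = 1  t=0,i=16
  .##.. -> #   bit 12 = 1  t=0,i=4
  .#.## -> .   bit 11 = 0  t=0,i=2
  .#.#. -> .   bit 10 = 0  t=5,i=2
  .#..# -> .   bit 9 = 0  t=2,i=10
  .#... -> #   bit 8 = 1  t=0,i=8
  ..### -> .   bit 7 = 0  t=1,i=3
  ..##. -> #   bit 6 = 1  t=0,i=15
  ..#.# -> #   bit 5 = 1  t=6,i=8
  ..#.. -> .   bit 4 = 0  t=0,i=7
  ...## -> #   bit 3 = 1  t=0,i=14
  ...#. -> #   bit 2 = 1  t=6,i=7
  ....# -> .   bit 1 = 0  t=0,i=13
  ..... -> #   bit 0 = 1  t=0,i=10
  bits 00101010010011111011000101101101 = 709865837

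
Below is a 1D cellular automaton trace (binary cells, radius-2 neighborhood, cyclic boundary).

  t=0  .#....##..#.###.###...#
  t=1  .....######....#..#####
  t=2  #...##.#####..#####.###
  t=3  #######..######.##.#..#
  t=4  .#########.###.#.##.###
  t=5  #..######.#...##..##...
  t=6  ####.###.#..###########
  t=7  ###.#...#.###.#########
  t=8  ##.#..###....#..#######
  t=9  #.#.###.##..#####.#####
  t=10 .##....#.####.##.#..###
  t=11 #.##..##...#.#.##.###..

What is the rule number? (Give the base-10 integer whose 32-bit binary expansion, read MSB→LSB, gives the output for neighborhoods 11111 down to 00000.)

  nb #####: next=#  (t=1,i=7, bit31=1)
  nb ####.: next=#  (t=1,i=9, bit30=1)
  nb ###.#: next=.  (t=0,i=14, bit29=0)
  nb ###..: next=#  (t=0,i=18, bit28=1)
  nb ##.##: next=#  (t=0,i=15, bit27=1)
  nb ##.#.: next=#  (t=3,i=18, bit26=1)
  nb ##..#: next=#  (t=0,i=8, bit25=1)
  nb ##...: next=#  (t=0,i=19, bit24=1)
  nb #.###: next=.  (t=0,i=12, bit23=0)
  nb #.##.: next=.  (t=3,i=16, bit22=0)
  nb #.#.#: next=#  (t=4,i=15, bit21=1)
  nb #.#..: next=.  (t=0,i=1, bit20=0)
  nb #..##: next=#  (t=1,i=17, bit19=1)
  nb #..#.: next=#  (t=0,i=9, bit18=1)
  nb #...#: next=#  (t=0,i=20, bit17=1)
  nb #....: next=.  (t=0,i=3, bit16=0)
  nb .####: next=.  (t=1,i=6, bit15=0)
  nb .###.: next=.  (t=0,i=13, bit14=0)
  nb .##.#: next=#  (t=2,i=5, bit13=1)
  nb .##..: next=#  (t=0,i=7, bit12=1)
  nb .#.##: next=.  (t=0,i=11, bit11=0)
  nb .#.#.: next=.  (t=0,i=0, bit10=0)
  nb .#..#: next=#  (t=1,i=16, bit9=1)
  nb .#...: next=.  (t=0,i=2, bit8=0)
  nb ..###: next=#  (t=1,i=5, bit7=1)
  nb ..##.: next=#  (t=0,i=6, bit6=1)
  nb ..#.#: next=#  (t=0,i=10, bit5=1)
  nb ..#..: next=#  (t=1,i=15, bit4=1)
  nb ...##: next=#  (t=0,i=5, bit3=1)
  nb ...#.: next=#  (t=0,i=21, bit2=1)
  nb ....#: next=.  (t=0,i=4, bit1=0)
  nb .....: next=.  (t=1,i=2, bit0=0)
  bits 11011111001011100011001011111100 = 3744346876

3744346876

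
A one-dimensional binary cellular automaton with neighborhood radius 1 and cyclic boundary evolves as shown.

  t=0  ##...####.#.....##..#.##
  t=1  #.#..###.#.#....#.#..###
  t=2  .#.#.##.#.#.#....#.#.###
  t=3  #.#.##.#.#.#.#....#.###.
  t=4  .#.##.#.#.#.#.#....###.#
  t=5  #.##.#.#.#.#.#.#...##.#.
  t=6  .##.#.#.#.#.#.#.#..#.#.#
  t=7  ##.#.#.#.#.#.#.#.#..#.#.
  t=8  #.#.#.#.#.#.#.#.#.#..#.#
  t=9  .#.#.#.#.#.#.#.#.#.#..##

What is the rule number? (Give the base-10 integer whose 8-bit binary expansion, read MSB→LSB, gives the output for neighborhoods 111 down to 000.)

  ###|#  b7=1 t=0,i=0
  ##.|.  b6=0 t=0,i=1
  #.#|#  b5=1 t=0,i=9
  #..|#  b4=1 t=0,i=2
  .##|#  b3=1 t=0,i=5
  .#.|.  b2=0 t=0,i=10
  ..#|.  b1=0 t=0,i=4
  ...|.  b0=0 t=0,i=3
  bits 10111000 = 184

184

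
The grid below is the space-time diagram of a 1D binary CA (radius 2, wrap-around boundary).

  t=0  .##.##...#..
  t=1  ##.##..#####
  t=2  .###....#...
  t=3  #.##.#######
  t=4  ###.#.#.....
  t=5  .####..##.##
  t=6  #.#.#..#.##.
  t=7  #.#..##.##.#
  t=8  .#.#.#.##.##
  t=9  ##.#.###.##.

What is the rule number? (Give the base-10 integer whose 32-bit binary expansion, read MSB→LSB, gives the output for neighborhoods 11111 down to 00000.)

  [31] ##### => .  t=1,i=9
  [30] ####. => .  t=1,i=0
  [29] ###.# => #  t=1,i=1
  [28] ###.. => #  t=2,i=3
  [27] ##.## => #  t=0,i=3
  [26] ##.#. => #  t=4,i=3
  [25] ##..# => .  t=1,i=5
  [24] ##... => .  t=0,i=6
  [23] #.### => .  t=3,i=5
  [22] #.##. => #  t=0,i=4
  [21] #.#.# => #  t=4,i=4
  [20] #.#.. => .  t=4,i=6
  [19] #..## => .  t=1,i=6
  [18] #..#. => #  t=6,i=6
  [17] #...# => #  t=0,i=7
  [16] #.... => #  t=2,i=5
  [15] .#### => #  t=1,i=8
  [14] .###. => #  t=2,i=2
  [13] .##.# => .  t=0,i=2
  [12] .##.. => .  t=0,i=5
  [11] .#.## => #  t=6,i=8
  [10] .#.#. => .  t=4,i=5
  [9] .#..# => #  t=6,i=5
  [8] .#... => #  t=0,i=10
  [7] ..### => .  t=1,i=7
  [6] ..##. => #  t=0,i=1
  [5] ..#.# => .  t=6,i=7
  [4] ..#.. => #  t=0,i=9
  [3] ...## => #  t=0,i=0
  [2] ...#. => #  t=0,i=8
  [1] ....# => #  t=2,i=6
  [0] ..... => .  t=4,i=9
  bits 00111100011001111100101101011110 = 1013435230

1013435230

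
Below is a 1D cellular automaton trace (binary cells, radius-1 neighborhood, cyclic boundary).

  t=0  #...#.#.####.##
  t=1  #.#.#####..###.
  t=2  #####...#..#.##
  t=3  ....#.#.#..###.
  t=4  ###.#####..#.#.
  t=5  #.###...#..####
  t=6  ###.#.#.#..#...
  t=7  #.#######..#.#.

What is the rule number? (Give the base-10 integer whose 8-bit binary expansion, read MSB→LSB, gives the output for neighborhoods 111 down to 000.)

109

  ###|.  b7=0 t=0,i=9
  ##.|#  b6=1 t=0,i=0
  #.#|#  b5=1 t=0,i=5
  #..|.  b4=0 t=0,i=1
  .##|#  b3=1 t=0,i=8
  .#.|#  b2=1 t=0,i=4
  ..#|.  b1=0 t=0,i=3
  ...|#  b0=1 t=0,i=2
  bits 01101101 = 109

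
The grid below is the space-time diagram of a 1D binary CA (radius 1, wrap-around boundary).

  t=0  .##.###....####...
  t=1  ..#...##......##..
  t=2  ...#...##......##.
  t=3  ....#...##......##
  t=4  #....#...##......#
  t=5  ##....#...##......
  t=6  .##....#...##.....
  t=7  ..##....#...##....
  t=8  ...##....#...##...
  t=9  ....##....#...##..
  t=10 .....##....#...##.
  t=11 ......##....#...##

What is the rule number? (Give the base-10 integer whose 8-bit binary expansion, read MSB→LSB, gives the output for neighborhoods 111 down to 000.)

  nb ###: next=.  (t=0,i=5, bit7=0)
  nb ##.: next=#  (t=0,i=2, bit6=1)
  nb #.#: next=.  (t=0,i=3, bit5=0)
  nb #..: next=#  (t=0,i=7, bit4=1)
  nb .##: next=.  (t=0,i=1, bit3=0)
  nb .#.: next=.  (t=1,i=2, bit2=0)
  nb ..#: next=.  (t=0,i=0, bit1=0)
  nb ...: next=.  (t=0,i=8, bit0=0)
  bits 01010000 = 80

80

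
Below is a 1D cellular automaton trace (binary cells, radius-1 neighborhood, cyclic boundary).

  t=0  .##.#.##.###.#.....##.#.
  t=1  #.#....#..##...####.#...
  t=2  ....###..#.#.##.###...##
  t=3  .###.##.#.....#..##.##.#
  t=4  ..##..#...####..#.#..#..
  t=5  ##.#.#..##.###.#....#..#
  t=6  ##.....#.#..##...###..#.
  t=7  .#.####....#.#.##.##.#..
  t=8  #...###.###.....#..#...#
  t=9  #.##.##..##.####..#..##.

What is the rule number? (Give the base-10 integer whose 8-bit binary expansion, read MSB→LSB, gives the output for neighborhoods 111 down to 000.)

195

  ### -> #   bit 7 = 1  t=0,i=10
  ##. -> #   bit 6 = 1  t=0,i=2
  #.# -> .   bit 5 = 0  t=0,i=3
  #.. -> .   bit 4 = 0  t=0,i=14
  .## -> .   bit 3 = 0  t=0,i=1
  .#. -> .   bit 2 = 0  t=0,i=4
  ..# -> #   bit 1 = 1  t=0,i=0
  ... -> #   bit 0 = 1  t=0,i=15
  bits 11000011 = 195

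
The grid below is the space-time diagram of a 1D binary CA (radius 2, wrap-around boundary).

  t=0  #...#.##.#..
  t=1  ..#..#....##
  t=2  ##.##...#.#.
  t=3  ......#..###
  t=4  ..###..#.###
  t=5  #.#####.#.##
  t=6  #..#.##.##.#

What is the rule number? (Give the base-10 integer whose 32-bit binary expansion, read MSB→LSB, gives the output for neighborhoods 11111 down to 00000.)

1915145923

  ##### -> .   bit 31 = 0  t=5,i=4
  ####. -> #   bit 30 = 1  t=5,i=5
  ###.# -> #   bit 29 = 1  t=5,i=0
  ###.. -> #   bit 28 = 1  t=3,i=11
  ##.## -> .   bit 27 = 0  t=2,i=2
  ##.#. -> .   bit 26 = 0  t=0,i=8
  ##..# -> #   bit 25 = 1  t=1,i=0
  ##... -> .   bit 24 = 0  t=2,i=5
  #.### -> .   bit 23 = 0  t=4,i=9
  #.##. -> .   bit 22 = 0  t=0,i=6
  #.#.# -> #   bit 21 = 1  t=2,i=10
  #.#.. -> .   bit 20 = 0  t=0,i=9
  #..## -> .   bit 19 = 0  t=3,i=8
  #..#. -> #   bit 18 = 1  t=0,i=11
  #...# -> #   bit 17 = 1  t=0,i=2
  #.... -> .   bit 16 = 0  t=1,i=7
  .#### -> #   bit 15 = 1  t=5,i=3
  .###. -> #   bit 14 = 1  t=3,i=10
  .##.# -> .   bit 13 = 0  t=0,i=7
  .##.. -> .   bit 12 = 0  t=1,i=11
  .#.## -> #   bit 11 = 1  t=0,i=5
  .#.#. -> #   bit 10 = 1  t=2,i=9
  .#..# -> #   bit 9 = 1  t=0,i=10
  .#... -> .   bit 8 = 0  t=0,i=1
  ..### -> #   bit 7 = 1  t=3,i=9
  ..##. -> #   bit 6 = 1  t=1,i=10
  ..#.# -> .   bit 5 = 0  t=0,i=4
  ..#.. -> .   bit 4 = 0  t=0,i=0
  ...## -> .   bit 3 = 0  t=1,i=9
  ...#. -> .   bit 2 = 0  t=0,i=3
  ....# -> #   bit 1 = 1  t=1,i=8
  ..... -> #   bit 0 = 1  t=3,i=2
  bits 01110010001001101100111011000011 = 1915145923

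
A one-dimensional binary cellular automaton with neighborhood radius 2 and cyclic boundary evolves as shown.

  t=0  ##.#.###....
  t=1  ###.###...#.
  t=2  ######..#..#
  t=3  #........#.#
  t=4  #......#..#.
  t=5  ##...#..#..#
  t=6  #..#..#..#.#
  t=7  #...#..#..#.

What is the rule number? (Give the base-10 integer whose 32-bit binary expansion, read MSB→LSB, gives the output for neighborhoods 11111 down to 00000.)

747831234

  nb #####: next=.  (t=2,i=1, bit31=0)
  nb ####.: next=.  (t=2,i=4, bit30=0)
  nb ###.#: next=#  (t=1,i=2, bit29=1)
  nb ###..: next=.  (t=0,i=7, bit28=0)
  nb ##.##: next=#  (t=1,i=3, bit27=1)
  nb ##.#.: next=#  (t=0,i=2, bit26=1)
  nb ##..#: next=.  (t=2,i=6, bit25=0)
  nb ##...: next=.  (t=0,i=8, bit24=0)
  nb #.###: next=#  (t=0,i=5, bit23=1)
  nb #.##.: next=.  (t=3,i=11, bit22=0)
  nb #.#.#: next=.  (t=0,i=3, bit21=0)
  nb #.#..: next=#  (t=4,i=0, bit20=1)
  nb #..##: next=.  (t=2,i=10, bit19=0)
  nb #..#.: next=.  (t=2,i=7, bit18=0)
  nb #...#: next=#  (t=1,i=8, bit17=1)
  nb #....: next=.  (t=0,i=9, bit16=0)
  nb .####: next=#  (t=2,i=0, bit15=1)
  nb .###.: next=#  (t=0,i=6, bit14=1)
  nb .##.#: next=#  (t=0,i=1, bit13=1)
  nb .##..: next=#  (t=3,i=0, bit12=1)
  nb .#.##: next=#  (t=0,i=4, bit11=1)
  nb .#.#.: next=#  (t=4,i=11, bit10=1)
  nb .#..#: next=#  (t=2,i=9, bit9=1)
  nb .#...: next=#  (t=4,i=1, bit8=1)
  nb ..###: next=#  (t=2,i=11, bit7=1)
  nb ..##.: next=#  (t=0,i=0, bit6=1)
  nb ..#.#: next=.  (t=1,i=10, bit5=0)
  nb ..#..: next=.  (t=2,i=8, bit4=0)
  nb ...##: next=.  (t=0,i=11, bit3=0)
  nb ...#.: next=.  (t=1,i=9, bit2=0)
  nb ....#: next=#  (t=0,i=10, bit1=1)
  nb .....: next=.  (t=3,i=3, bit0=0)
  bits 00101100100100101111111111000010 = 747831234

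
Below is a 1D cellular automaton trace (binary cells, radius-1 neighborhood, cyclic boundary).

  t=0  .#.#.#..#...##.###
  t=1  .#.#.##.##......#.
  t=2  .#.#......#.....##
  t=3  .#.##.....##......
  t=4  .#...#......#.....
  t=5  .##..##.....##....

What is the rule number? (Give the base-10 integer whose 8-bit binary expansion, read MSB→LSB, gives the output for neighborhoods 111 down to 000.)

  ### -> #   bit 7 = 1  t=0,i=16
  ##. -> .   bit 6 = 0  t=0,i=13
  #.# -> .   bit 5 = 0  t=0,i=0
  #.. -> #   bit 4 = 1  t=0,i=6
  .## -> .   bit 3 = 0  t=0,i=12
  .#. -> #   bit 2 = 1  t=0,i=1
  ..# -> .   bit 1 = 0  t=0,i=7
  ... -> .   bit 0 = 0  t=0,i=10
  bits 10010100 = 148

148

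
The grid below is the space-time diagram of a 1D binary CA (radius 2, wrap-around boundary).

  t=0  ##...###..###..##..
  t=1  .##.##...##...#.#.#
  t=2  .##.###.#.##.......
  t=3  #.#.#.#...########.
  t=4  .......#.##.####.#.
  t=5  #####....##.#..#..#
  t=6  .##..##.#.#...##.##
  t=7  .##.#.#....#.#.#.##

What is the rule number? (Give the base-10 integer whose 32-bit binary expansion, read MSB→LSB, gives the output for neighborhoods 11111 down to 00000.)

  nb #####: next=#  (t=3,i=12, bit31=1)
  nb ####.: next=.  (t=3,i=16, bit30=0)
  nb ###.#: next=#  (t=2,i=6, bit29=1)
  nb ###..: next=.  (t=0,i=7, bit28=0)
  nb ##.##: next=.  (t=1,i=3, bit27=0)
  nb ##.#.: next=.  (t=2,i=7, bit26=0)
  nb ##..#: next=.  (t=0,i=8, bit25=0)
  nb ##...: next=#  (t=0,i=2, bit24=1)
  nb #.###: next=#  (t=2,i=4, bit23=1)
  nb #.##.: next=#  (t=1,i=1, bit22=1)
  nb #.#.#: next=.  (t=1,i=16, bit21=0)
  nb #.#..: next=.  (t=3,i=6, bit20=0)
  nb #..##: next=#  (t=0,i=9, bit19=1)
  nb #..#.: next=#  (t=5,i=14, bit18=1)
  nb #...#: next=.  (t=0,i=3, bit17=0)
  nb #....: next=#  (t=2,i=13, bit16=1)
  nb .####: next=.  (t=3,i=11, bit15=0)
  nb .###.: next=.  (t=0,i=6, bit14=0)
  nb .##.#: next=#  (t=1,i=2, bit13=1)
  nb .##..: next=#  (t=0,i=1, bit12=1)
  nb .#.##: next=.  (t=1,i=0, bit11=0)
  nb .#.#.: next=.  (t=1,i=15, bit10=0)
  nb .#..#: next=.  (t=5,i=13, bit9=0)
  nb .#...: next=#  (t=3,i=7, bit8=1)
  nb ..###: next=#  (t=0,i=5, bit7=1)
  nb ..##.: next=.  (t=0,i=0, bit6=0)
  nb ..#.#: next=.  (t=1,i=14, bit5=0)
  nb ..#..: next=#  (t=5,i=15, bit4=1)
  nb ...##: next=#  (t=0,i=4, bit3=1)
  nb ...#.: next=.  (t=1,i=13, bit2=0)
  nb ....#: next=.  (t=2,i=18, bit1=0)
  nb .....: next=#  (t=2,i=14, bit0=1)
  bits 10100001110011010011000110011001 = 2714579353

2714579353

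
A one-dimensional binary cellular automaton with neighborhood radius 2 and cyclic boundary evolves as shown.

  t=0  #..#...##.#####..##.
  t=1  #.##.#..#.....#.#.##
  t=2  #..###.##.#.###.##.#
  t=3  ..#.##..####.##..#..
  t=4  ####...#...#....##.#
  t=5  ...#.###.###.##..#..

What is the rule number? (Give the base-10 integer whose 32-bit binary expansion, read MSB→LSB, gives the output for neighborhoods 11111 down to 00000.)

  nb #####: next=.  (t=0,i=12, bit31=0)
  nb ####.: next=.  (t=0,i=13, bit30=0)
  nb ###.#: next=#  (t=1,i=0, bit29=1)
  nb ###..: next=#  (t=0,i=14, bit28=1)
  nb ##.##: next=.  (t=0,i=9, bit27=0)
  nb ##.#.: next=#  (t=0,i=19, bit26=1)
  nb ##..#: next=.  (t=0,i=15, bit25=0)
  nb ##...: next=.  (t=4,i=4, bit24=0)
  nb #.###: next=.  (t=0,i=10, bit23=0)
  nb #.##.: next=.  (t=1,i=2, bit22=0)
  nb #.#.#: next=#  (t=1,i=16, bit21=1)
  nb #.#..: next=#  (t=0,i=0, bit20=1)
  nb #..##: next=#  (t=0,i=16, bit19=1)
  nb #..#.: next=#  (t=0,i=2, bit18=1)
  nb #...#: next=#  (t=0,i=5, bit17=1)
  nb #....: next=#  (t=1,i=10, bit16=1)
  nb .####: next=.  (t=0,i=11, bit15=0)
  nb .###.: next=#  (t=1,i=19, bit14=1)
  nb .##.#: next=#  (t=0,i=8, bit13=1)
  nb .##..: next=.  (t=2,i=0, bit12=0)
  nb .#.##: next=#  (t=1,i=17, bit11=1)
  nb .#.#.: next=.  (t=1,i=15, bit10=0)
  nb .#..#: next=.  (t=0,i=1, bit9=0)
  nb .#...: next=.  (t=0,i=4, bit8=0)
  nb ..###: next=.  (t=2,i=3, bit7=0)
  nb ..##.: next=.  (t=0,i=7, bit6=0)
  nb ..#.#: next=#  (t=1,i=14, bit5=1)
  nb ..#..: next=#  (t=0,i=3, bit4=1)
  nb ...##: next=.  (t=0,i=6, bit3=0)
  nb ...#.: next=#  (t=1,i=13, bit2=1)
  nb ....#: next=#  (t=1,i=12, bit1=1)
  nb .....: next=.  (t=1,i=11, bit0=0)
  bits 00110100001111110110100000110110 = 876570678

876570678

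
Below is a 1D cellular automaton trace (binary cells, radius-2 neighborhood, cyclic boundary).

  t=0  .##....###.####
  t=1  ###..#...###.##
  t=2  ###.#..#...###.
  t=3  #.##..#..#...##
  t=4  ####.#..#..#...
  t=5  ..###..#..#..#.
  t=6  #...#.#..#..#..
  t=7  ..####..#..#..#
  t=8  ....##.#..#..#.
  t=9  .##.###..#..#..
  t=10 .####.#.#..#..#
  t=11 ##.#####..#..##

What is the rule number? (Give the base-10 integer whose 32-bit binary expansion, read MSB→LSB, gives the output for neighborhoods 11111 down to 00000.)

4242947175

  [31] ##### => #  t=1,i=0
  [30] ####. => #  t=0,i=13
  [29] ###.# => #  t=0,i=9
  [28] ###.. => #  t=1,i=2
  [27] ##.## => #  t=0,i=0
  [26] ##.#. => #  t=2,i=3
  [25] ##..# => .  t=1,i=3
  [24] ##... => .  t=0,i=3
  [23] #.### => #  t=0,i=11
  [22] #.##. => #  t=0,i=1
  [21] #.#.# => #  t=10,i=6
  [20] #.#.. => .  t=2,i=4
  [19] #..## => .  t=7,i=1
  [18] #..#. => #  t=1,i=4
  [17] #...# => #  t=1,i=7
  [16] #.... => .  t=0,i=4
  [15] .#### => .  t=0,i=12
  [14] .###. => .  t=0,i=8
  [13] .##.# => #  t=8,i=5
  [12] .##.. => #  t=0,i=2
  [11] .#.## => #  t=10,i=0
  [10] .#.#. => #  t=6,i=5
  [9] .#..# => .  t=2,i=5
  [8] .#... => .  t=1,i=6
  [7] ..### => .  t=0,i=7
  [6] ..##. => #  t=8,i=4
  [5] ..#.# => #  t=6,i=4
  [4] ..#.. => .  t=1,i=5
  [3] ...## => .  t=0,i=6
  [2] ...#. => #  t=6,i=3
  [1] ....# => #  t=0,i=5
  [0] ..... => #  t=8,i=1
  bits 11111100111001100011110001100111 = 4242947175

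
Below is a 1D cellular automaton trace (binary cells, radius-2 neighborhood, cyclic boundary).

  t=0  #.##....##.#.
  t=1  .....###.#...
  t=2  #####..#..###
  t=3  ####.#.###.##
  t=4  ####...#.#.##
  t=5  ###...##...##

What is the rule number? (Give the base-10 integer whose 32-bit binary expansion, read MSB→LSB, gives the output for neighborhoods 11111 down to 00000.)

  ##### -> #   bit 31 = 1  t=2,i=0
  ####. -> #   bit 30 = 1  t=2,i=3
  ###.# -> #   bit 29 = 1  t=1,i=7
  ###.. -> .   bit 28 = 0  t=2,i=4
  ##.## -> .   bit 27 = 0  t=3,i=10
  ##.#. -> .   bit 26 = 0  t=0,i=10
  ##..# -> #   bit 25 = 1  t=2,i=5
  ##... -> .   bit 24 = 0  t=0,i=4
  #.### -> #   bit 23 = 1  t=3,i=7
  #.##. -> .   bit 22 = 0  t=0,i=2
  #.#.# -> .   bit 21 = 0  t=0,i=0
  #.#.. -> .   bit 20 = 0  t=1,i=9
  #..## -> #   bit 19 = 1  t=2,i=9
  #..#. -> .   bit 18 = 0  t=2,i=6
  #...# -> .   bit 17 = 0  t=4,i=5
  #.... -> #   bit 16 = 1  t=0,i=5
  .#### -> #   bit 15 = 1  t=2,i=11
  .###. -> .   bit 14 = 0  t=1,i=6
  .##.# -> #   bit 13 = 1  t=0,i=9
  .##.. -> .   bit 12 = 0  t=0,i=3
  .#.## -> .   bit 11 = 0  t=0,i=1
  .#.#. -> .   bit 10 = 0  t=0,i=12
  .#..# -> #   bit 9 = 1  t=2,i=8
  .#... -> #   bit 8 = 1  t=1,i=10
  ..### -> .   bit 7 = 0  t=1,i=5
  ..##. -> .   bit 6 = 0  t=0,i=8
  ..#.# -> #   bit 5 = 1  t=4,i=7
  ..#.. -> #   bit 4 = 1  t=2,i=7
  ...## -> #   bit 3 = 1  t=0,i=7
  ...#. -> #   bit 2 = 1  t=4,i=6
  ....# -> #   bit 1 = 1  t=0,i=6
  ..... -> #   bit 0 = 1  t=1,i=0
  bits 11100010100010011010001100111111 = 3800671039

3800671039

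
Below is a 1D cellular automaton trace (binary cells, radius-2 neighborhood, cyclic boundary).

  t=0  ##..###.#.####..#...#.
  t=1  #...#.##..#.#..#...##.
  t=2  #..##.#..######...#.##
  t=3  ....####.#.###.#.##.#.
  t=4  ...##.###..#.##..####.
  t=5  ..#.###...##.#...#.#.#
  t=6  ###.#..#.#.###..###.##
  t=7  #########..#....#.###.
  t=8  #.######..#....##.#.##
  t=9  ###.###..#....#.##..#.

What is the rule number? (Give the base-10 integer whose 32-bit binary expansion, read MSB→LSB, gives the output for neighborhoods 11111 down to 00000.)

3990103724

  [31] ##### => #  t=2,i=11
  [30] ####. => #  t=0,i=12
  [29] ###.# => #  t=0,i=6
  [28] ###.. => .  t=0,i=13
  [27] ##.## => #  t=4,i=5
  [26] ##.#. => #  t=0,i=7
  [25] ##..# => .  t=0,i=2
  [24] ##... => #  t=2,i=15
  [23] #.### => #  t=0,i=10
  [22] #.##. => #  t=0,i=0
  [21] #.#.# => .  t=0,i=8
  [20] #.#.. => #  t=1,i=0
  [19] #..## => .  t=0,i=3
  [18] #..#. => #  t=0,i=15
  [17] #...# => .  t=0,i=18
  [16] #.... => .  t=3,i=0
  [15] .#### => .  t=0,i=11
  [14] .###. => .  t=0,i=5
  [13] .##.# => #  t=1,i=20
  [12] .##.. => .  t=0,i=1
  [11] .#.## => .  t=0,i=9
  [10] .#.#. => #  t=1,i=11
  [9] .#..# => #  t=1,i=13
  [8] .#... => .  t=0,i=17
  [7] ..### => #  t=0,i=4
  [6] ..##. => .  t=1,i=19
  [5] ..#.# => #  t=0,i=20
  [4] ..#.. => .  t=0,i=16
  [3] ...## => #  t=1,i=18
  [2] ...#. => #  t=0,i=19
  [1] ....# => .  t=3,i=2
  [0] ..... => .  t=3,i=1
  bits 11101101110101000010011010101100 = 3990103724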